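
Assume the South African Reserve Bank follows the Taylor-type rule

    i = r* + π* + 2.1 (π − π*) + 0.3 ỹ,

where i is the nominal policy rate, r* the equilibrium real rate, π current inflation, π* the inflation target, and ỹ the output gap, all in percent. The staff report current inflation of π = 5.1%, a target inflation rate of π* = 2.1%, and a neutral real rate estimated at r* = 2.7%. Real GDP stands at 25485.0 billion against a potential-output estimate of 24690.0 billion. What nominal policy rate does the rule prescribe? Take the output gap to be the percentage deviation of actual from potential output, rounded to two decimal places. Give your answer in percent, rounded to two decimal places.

12.07%

Output gap = 100 × (25485.0 − 24690.0) / 24690.0 = 3.22%.
i = 2.70 + 2.10 + 2.1 × (5.10 − 2.10) + 0.3 × 3.22
   = 2.70 + 2.1 + 6.3 + 0.966 = 12.07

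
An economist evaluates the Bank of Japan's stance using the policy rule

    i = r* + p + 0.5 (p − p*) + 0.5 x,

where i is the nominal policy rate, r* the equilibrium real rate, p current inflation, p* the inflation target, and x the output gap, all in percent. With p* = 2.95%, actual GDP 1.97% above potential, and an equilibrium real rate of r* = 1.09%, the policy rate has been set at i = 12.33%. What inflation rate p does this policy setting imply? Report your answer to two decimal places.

Output 1.97% above potential → x = 1.97.
Collecting p: i = r* + (1 + 0.5) p − 0.5 p* + 0.5 x
1.5 p = 12.33 − 1.09 + 0.5 × 2.95 − 0.5 × 1.97 = 11.73
p = 11.73 / 1.5 = 7.82

7.82%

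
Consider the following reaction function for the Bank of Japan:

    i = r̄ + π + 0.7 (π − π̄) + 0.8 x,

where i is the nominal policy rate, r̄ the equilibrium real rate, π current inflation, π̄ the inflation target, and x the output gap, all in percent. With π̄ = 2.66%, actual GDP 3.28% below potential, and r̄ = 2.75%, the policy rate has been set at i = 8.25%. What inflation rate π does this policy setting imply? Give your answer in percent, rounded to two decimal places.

Output 3.28% below potential → x = -3.28.
Collecting π: i = r̄ + (1 + 0.7) π − 0.7 π̄ + 0.8 x
1.7 π = 8.25 − 2.75 + 0.7 × 2.66 − 0.8 × (-3.28) = 9.986
π = 9.986 / 1.7 = 5.87

5.87%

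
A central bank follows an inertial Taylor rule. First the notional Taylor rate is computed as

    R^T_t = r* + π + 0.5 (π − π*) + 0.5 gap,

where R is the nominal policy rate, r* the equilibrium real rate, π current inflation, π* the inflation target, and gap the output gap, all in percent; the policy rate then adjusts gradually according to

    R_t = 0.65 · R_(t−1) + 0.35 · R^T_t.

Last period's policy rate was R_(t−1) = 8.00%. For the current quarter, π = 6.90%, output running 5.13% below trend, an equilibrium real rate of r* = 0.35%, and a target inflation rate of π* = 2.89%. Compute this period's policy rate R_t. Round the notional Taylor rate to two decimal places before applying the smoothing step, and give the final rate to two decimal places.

7.54%

Output 5.13% below potential → gap = -5.13.
R^T_t = 0.35 + 6.90 + 0.5 × (6.90 − 2.89) + 0.5 × (-5.13)
   = 0.35 + 6.9 + 2.005 − 2.565 = 6.69
R_t = 0.65 × 8.00 + 0.35 × 6.69 = 5.2 + 2.3415 = 7.54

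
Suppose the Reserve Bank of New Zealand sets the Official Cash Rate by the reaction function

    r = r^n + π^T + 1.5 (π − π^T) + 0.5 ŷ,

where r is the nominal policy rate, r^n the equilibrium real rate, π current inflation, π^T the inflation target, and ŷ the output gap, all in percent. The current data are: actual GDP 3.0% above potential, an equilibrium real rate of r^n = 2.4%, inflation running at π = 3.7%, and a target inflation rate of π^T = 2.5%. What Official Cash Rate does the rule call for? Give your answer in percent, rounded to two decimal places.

Output 3.0% above potential → ŷ = 3.0.
r = 2.4 + 2.5 + 1.5 × (3.7 − 2.5) + 0.5 × 3.0
   = 2.4 + 2.5 + 1.8 + 1.5 = 8.20

8.20%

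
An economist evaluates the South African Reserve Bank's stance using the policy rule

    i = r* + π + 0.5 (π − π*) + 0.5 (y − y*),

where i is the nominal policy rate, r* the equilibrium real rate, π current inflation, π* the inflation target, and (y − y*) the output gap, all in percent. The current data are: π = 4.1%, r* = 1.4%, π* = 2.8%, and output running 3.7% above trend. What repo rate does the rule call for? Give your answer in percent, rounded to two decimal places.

Output 3.7% above potential → (y − y*) = 3.7.
i = 1.4 + 4.1 + 0.5 × (4.1 − 2.8) + 0.5 × 3.7
   = 1.4 + 4.1 + 0.65 + 1.85 = 8.00

8.00%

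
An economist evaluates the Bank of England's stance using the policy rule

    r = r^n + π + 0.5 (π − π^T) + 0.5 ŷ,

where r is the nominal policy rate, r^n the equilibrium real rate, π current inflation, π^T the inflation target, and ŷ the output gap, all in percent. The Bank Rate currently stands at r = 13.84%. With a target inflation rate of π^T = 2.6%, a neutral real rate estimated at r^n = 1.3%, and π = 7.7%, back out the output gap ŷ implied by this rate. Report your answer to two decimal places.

4.58%

0.5 ŷ = 13.84 − 1.3 − 7.7 − 0.5 × (7.7 − 2.6) = 2.29
ŷ = 2.29 / 0.5 = 4.58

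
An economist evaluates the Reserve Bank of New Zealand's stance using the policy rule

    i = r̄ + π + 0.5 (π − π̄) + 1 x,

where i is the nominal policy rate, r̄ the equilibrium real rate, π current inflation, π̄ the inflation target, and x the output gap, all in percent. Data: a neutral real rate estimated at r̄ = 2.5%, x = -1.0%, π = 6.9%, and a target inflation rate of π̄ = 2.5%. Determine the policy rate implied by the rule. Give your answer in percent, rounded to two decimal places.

i = 2.5 + 6.9 + 0.5 × (6.9 − 2.5) + 1 × (-1.0)
   = 2.5 + 6.9 + 2.2 − 1 = 10.60

10.60%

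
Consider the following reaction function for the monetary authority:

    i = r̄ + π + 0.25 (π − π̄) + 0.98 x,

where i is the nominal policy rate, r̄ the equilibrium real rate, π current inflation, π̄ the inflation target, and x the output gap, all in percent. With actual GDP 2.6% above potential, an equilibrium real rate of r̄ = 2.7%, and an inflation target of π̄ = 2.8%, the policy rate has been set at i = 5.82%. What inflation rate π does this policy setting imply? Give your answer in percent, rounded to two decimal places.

Output 2.6% above potential → x = 2.6.
Collecting π: i = r̄ + (1 + 0.25) π − 0.25 π̄ + 0.98 x
1.25 π = 5.82 − 2.7 + 0.25 × 2.8 − 0.98 × 2.6 = 1.272
π = 1.272 / 1.25 = 1.02

1.02%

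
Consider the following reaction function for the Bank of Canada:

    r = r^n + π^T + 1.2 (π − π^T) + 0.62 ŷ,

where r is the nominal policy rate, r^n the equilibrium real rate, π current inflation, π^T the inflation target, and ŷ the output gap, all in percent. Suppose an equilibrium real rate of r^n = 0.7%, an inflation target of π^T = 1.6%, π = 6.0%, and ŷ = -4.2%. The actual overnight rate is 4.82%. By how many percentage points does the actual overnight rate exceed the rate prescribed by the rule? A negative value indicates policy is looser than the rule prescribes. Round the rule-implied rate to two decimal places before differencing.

r = 0.7 + 1.6 + 1.2 × (6.0 − 1.6) + 0.62 × (-4.2)
   = 0.7 + 1.6 + 5.28 − 2.604 = 4.98
Deviation = 4.82 − 4.98 = -0.16 pp.

-0.16 pp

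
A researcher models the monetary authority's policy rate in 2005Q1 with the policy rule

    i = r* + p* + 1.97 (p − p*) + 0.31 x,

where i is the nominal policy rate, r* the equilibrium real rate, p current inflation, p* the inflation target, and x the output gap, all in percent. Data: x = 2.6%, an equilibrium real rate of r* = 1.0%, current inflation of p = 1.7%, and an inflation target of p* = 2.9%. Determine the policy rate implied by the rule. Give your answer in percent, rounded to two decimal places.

2.34%

i = 1.0 + 2.9 + 1.97 × (1.7 − 2.9) + 0.31 × 2.6
   = 1.0 + 2.9 − 2.364 + 0.806 = 2.34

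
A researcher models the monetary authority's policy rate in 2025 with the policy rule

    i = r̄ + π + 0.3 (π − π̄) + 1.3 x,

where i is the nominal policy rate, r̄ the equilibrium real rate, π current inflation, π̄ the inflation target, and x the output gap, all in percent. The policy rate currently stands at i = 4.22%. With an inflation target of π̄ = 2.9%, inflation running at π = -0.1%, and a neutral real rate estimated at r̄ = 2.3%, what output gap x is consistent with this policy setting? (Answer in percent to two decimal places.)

1.3 x = 4.22 − 2.3 − (-0.1) − 0.3 × ((-0.1) − 2.9) = 2.92
x = 2.92 / 1.3 = 2.25

2.25%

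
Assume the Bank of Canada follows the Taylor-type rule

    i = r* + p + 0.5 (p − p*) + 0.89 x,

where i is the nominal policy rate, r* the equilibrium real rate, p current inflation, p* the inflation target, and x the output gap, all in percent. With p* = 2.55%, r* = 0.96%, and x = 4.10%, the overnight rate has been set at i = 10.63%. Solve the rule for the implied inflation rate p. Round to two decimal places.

4.86%

Collecting p: i = r* + (1 + 0.5) p − 0.5 p* + 0.89 x
1.5 p = 10.63 − 0.96 + 0.5 × 2.55 − 0.89 × 4.10 = 7.296
p = 7.296 / 1.5 = 4.86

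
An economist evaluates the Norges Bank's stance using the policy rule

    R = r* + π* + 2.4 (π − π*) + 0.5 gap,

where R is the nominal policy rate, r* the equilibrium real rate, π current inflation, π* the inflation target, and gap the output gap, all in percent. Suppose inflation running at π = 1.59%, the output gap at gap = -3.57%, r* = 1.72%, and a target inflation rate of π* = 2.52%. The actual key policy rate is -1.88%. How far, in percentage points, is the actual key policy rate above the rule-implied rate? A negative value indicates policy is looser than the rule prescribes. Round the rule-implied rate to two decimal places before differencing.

-2.10 pp

R = 1.72 + 2.52 + 2.4 × (1.59 − 2.52) + 0.5 × (-3.57)
   = 1.72 + 2.52 − 2.232 − 1.785 = 0.22
Deviation = -1.88 − 0.22 = -2.10 pp.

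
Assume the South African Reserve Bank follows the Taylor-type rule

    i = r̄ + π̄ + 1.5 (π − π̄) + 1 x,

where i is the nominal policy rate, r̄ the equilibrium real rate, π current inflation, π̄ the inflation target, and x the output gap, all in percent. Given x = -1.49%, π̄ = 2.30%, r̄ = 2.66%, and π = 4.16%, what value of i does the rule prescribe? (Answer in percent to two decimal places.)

i = 2.66 + 2.30 + 1.5 × (4.16 − 2.30) + 1 × (-1.49)
   = 2.66 + 2.3 + 2.79 − 1.49 = 6.26

6.26%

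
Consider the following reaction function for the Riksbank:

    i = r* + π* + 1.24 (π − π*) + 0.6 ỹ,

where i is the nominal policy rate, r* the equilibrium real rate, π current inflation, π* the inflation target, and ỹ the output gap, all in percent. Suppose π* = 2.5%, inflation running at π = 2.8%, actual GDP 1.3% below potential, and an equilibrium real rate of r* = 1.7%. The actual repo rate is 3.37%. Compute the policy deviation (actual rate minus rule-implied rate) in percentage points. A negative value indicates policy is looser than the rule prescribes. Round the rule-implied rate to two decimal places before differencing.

-0.42 pp

Output 1.3% below potential → ỹ = -1.3.
i = 1.7 + 2.5 + 1.24 × (2.8 − 2.5) + 0.6 × (-1.3)
   = 1.7 + 2.5 + 0.372 − 0.78 = 3.79
Deviation = 3.37 − 3.79 = -0.42 pp.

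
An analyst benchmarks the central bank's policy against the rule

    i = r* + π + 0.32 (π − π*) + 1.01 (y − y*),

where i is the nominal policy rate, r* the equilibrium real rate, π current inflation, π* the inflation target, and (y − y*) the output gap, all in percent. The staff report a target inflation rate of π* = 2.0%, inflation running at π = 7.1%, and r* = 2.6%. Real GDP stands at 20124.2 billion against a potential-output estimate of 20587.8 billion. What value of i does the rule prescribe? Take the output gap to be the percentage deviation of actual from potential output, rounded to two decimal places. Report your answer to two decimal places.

9.06%

Output gap = 100 × (20124.2 − 20587.8) / 20587.8 = -2.25%.
i = 2.60 + 7.10 + 0.32 × (7.10 − 2.00) + 1.01 × (-2.25)
   = 2.60 + 7.1 + 1.632 − 2.2725 = 9.06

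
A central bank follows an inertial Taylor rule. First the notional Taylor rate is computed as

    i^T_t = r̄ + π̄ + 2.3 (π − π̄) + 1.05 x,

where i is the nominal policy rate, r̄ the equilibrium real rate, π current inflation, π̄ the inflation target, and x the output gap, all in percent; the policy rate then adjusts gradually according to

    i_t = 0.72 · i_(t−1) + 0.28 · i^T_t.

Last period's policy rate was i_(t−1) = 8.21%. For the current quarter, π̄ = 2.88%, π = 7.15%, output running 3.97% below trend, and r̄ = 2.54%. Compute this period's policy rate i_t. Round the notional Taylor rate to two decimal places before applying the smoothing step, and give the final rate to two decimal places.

Output 3.97% below potential → x = -3.97.
i^T_t = 2.54 + 2.88 + 2.3 × (7.15 − 2.88) + 1.05 × (-3.97)
   = 2.54 + 2.88 + 9.821 − 4.1685 = 11.07
i_t = 0.72 × 8.21 + 0.28 × 11.07 = 5.9112 + 3.0996 = 9.01

9.01%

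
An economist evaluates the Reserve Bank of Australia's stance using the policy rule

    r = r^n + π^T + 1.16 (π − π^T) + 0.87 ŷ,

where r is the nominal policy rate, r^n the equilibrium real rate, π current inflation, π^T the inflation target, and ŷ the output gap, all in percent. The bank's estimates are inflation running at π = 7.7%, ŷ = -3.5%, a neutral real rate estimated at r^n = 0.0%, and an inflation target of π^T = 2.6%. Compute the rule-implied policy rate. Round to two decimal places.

r = 0.0 + 2.6 + 1.16 × (7.7 − 2.6) + 0.87 × (-3.5)
   = 0.0 + 2.6 + 5.916 − 3.045 = 5.47

5.47%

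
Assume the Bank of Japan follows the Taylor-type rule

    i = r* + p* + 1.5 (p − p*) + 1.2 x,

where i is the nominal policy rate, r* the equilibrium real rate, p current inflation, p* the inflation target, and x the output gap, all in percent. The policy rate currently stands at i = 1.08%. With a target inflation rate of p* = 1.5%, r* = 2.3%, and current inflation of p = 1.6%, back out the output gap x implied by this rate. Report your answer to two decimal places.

-2.39%

1.2 x = 1.08 − 2.3 − 1.5 − 1.5 × (1.6 − 1.5) = -2.87
x = -2.87 / 1.2 = -2.39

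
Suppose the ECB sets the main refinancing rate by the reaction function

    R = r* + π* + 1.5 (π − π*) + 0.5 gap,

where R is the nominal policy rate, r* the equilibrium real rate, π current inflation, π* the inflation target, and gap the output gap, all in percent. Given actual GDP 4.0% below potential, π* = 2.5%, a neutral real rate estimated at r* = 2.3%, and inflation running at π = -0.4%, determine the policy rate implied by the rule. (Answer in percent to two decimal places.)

-1.55%

Output 4.0% below potential → gap = -4.0.
R = 2.3 + 2.5 + 1.5 × (-0.4 − 2.5) + 0.5 × (-4.0)
   = 2.3 + 2.5 − 4.35 − 2 = -1.55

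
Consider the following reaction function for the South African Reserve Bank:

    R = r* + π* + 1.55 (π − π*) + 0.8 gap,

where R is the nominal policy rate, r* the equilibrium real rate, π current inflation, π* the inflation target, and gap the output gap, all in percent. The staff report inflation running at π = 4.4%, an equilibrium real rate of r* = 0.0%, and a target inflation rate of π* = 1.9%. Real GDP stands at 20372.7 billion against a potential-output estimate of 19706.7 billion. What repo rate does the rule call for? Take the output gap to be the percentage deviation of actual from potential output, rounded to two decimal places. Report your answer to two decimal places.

Output gap = 100 × (20372.7 − 19706.7) / 19706.7 = 3.38%.
R = 0.00 + 1.90 + 1.55 × (4.40 − 1.90) + 0.8 × 3.38
   = 0.00 + 1.9 + 3.875 + 2.704 = 8.48

8.48%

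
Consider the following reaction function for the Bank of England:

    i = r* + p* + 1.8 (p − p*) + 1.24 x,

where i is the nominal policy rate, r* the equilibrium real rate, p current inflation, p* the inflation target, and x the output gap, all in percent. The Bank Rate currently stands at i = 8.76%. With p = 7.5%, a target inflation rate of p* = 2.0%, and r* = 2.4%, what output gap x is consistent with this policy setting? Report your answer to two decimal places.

1.24 x = 8.76 − 2.4 − 2.0 − 1.8 × (7.5 − 2.0) = -5.54
x = -5.54 / 1.24 = -4.47

-4.47%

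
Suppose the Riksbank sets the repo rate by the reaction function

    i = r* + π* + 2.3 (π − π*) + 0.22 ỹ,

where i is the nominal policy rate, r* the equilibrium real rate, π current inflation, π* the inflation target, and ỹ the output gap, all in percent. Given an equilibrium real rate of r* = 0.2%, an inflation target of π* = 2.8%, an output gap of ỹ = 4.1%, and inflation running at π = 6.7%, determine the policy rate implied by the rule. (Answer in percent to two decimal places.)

i = 0.2 + 2.8 + 2.3 × (6.7 − 2.8) + 0.22 × 4.1
   = 0.2 + 2.8 + 8.97 + 0.902 = 12.87

12.87%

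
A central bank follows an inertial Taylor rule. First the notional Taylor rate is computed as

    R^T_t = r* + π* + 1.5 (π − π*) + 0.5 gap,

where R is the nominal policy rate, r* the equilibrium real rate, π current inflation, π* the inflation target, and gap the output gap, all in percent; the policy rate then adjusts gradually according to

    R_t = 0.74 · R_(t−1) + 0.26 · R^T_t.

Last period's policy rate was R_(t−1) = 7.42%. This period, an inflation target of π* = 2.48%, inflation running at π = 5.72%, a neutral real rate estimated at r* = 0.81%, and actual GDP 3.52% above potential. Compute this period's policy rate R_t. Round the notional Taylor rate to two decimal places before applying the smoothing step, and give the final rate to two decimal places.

Output 3.52% above potential → gap = 3.52.
R^T_t = 0.81 + 2.48 + 1.5 × (5.72 − 2.48) + 0.5 × 3.52
   = 0.81 + 2.48 + 4.86 + 1.76 = 9.91
R_t = 0.74 × 7.42 + 0.26 × 9.91 = 5.4908 + 2.5766 = 8.07

8.07%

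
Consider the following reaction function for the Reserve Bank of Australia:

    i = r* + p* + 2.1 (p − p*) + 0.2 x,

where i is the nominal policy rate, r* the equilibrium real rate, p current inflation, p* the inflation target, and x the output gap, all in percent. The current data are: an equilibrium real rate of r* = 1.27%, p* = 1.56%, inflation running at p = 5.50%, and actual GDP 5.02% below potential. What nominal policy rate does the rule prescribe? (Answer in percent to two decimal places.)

Output 5.02% below potential → x = -5.02.
i = 1.27 + 1.56 + 2.1 × (5.50 − 1.56) + 0.2 × (-5.02)
   = 1.27 + 1.56 + 8.274 − 1.004 = 10.10

10.10%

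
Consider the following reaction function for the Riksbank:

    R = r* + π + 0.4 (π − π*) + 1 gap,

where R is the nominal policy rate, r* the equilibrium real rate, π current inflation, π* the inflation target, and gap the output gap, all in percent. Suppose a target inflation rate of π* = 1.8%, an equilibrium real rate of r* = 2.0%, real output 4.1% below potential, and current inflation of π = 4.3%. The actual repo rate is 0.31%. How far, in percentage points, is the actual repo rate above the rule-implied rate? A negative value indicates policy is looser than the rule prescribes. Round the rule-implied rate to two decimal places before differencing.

-2.89 pp

Output 4.1% below potential → gap = -4.1.
R = 2.0 + 4.3 + 0.4 × (4.3 − 1.8) + 1 × (-4.1)
   = 2.0 + 4.3 + 1 − 4.1 = 3.20
Deviation = 0.31 − 3.20 = -2.89 pp.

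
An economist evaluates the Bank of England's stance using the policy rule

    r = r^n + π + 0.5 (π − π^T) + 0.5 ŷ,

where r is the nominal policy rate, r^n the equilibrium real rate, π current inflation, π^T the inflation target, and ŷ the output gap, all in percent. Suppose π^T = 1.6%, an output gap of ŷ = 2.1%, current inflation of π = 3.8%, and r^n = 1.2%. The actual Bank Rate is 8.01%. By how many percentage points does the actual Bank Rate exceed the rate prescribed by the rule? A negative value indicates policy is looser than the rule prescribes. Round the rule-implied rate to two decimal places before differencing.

0.86 pp

r = 1.2 + 3.8 + 0.5 × (3.8 − 1.6) + 0.5 × 2.1
   = 1.2 + 3.8 + 1.1 + 1.05 = 7.15
Deviation = 8.01 − 7.15 = 0.86 pp.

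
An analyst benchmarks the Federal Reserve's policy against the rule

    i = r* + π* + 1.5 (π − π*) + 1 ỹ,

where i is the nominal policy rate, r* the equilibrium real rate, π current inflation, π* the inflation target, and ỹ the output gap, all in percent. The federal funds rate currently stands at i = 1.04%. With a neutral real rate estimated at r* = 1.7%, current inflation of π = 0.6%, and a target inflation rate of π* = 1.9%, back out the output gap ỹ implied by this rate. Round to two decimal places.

-0.61%

1 ỹ = 1.04 − 1.7 − 1.9 − 1.5 × (0.6 − 1.9) = -0.61
ỹ = -0.61 / 1 = -0.61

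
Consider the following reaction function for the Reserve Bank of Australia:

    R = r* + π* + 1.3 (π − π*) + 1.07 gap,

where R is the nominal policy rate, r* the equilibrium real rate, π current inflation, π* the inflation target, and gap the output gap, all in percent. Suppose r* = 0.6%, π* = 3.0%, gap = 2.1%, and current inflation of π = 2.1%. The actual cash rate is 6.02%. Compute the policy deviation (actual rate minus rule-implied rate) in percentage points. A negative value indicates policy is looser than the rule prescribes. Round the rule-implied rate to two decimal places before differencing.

R = 0.6 + 3.0 + 1.3 × (2.1 − 3.0) + 1.07 × 2.1
   = 0.6 + 3 − 1.17 + 2.247 = 4.68
Deviation = 6.02 − 4.68 = 1.34 pp.

1.34 pp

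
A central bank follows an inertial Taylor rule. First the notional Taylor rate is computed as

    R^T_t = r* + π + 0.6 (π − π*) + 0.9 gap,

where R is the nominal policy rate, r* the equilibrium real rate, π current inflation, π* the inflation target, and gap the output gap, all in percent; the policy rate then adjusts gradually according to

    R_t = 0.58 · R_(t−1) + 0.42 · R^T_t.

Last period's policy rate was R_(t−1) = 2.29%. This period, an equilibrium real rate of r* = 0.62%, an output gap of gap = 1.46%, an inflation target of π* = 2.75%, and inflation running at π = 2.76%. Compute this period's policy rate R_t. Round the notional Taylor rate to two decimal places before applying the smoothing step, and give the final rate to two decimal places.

3.30%

R^T_t = 0.62 + 2.76 + 0.6 × (2.76 − 2.75) + 0.9 × 1.46
   = 0.62 + 2.76 + 0.006 + 1.314 = 4.70
R_t = 0.58 × 2.29 + 0.42 × 4.70 = 1.3282 + 1.974 = 3.30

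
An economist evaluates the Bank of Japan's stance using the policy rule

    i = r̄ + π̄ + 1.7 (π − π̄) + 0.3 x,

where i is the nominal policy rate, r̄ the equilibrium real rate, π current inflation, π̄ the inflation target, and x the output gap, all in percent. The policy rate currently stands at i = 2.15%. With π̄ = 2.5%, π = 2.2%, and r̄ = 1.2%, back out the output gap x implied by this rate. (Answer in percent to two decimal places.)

0.3 x = 2.15 − 1.2 − 2.5 − 1.7 × (2.2 − 2.5) = -1.04
x = -1.04 / 0.3 = -3.47

-3.47%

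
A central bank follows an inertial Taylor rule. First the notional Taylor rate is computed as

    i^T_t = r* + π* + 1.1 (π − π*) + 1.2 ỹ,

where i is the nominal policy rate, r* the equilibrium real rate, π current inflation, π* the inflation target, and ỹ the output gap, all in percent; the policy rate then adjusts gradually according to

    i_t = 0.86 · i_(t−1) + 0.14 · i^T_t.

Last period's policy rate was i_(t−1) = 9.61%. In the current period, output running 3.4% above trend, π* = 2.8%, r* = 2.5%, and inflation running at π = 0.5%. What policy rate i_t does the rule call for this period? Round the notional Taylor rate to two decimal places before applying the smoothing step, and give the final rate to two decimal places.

9.22%

Output 3.4% above potential → ỹ = 3.4.
i^T_t = 2.5 + 2.8 + 1.1 × (0.5 − 2.8) + 1.2 × 3.4
   = 2.5 + 2.8 − 2.53 + 4.08 = 6.85
i_t = 0.86 × 9.61 + 0.14 × 6.85 = 8.2646 + 0.959 = 9.22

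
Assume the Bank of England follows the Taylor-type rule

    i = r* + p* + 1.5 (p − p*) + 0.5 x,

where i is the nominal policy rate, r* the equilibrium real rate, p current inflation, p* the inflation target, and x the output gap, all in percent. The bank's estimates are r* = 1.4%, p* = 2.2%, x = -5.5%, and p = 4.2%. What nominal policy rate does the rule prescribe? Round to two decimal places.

3.85%

i = 1.4 + 2.2 + 1.5 × (4.2 − 2.2) + 0.5 × (-5.5)
   = 1.4 + 2.2 + 3 − 2.75 = 3.85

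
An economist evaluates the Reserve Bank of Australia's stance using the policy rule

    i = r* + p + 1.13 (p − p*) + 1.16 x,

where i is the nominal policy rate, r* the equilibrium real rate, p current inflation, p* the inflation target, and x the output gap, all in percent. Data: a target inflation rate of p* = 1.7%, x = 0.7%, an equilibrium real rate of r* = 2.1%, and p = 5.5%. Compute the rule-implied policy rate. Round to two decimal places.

i = 2.1 + 5.5 + 1.13 × (5.5 − 1.7) + 1.16 × 0.7
   = 2.1 + 5.5 + 4.294 + 0.812 = 12.71

12.71%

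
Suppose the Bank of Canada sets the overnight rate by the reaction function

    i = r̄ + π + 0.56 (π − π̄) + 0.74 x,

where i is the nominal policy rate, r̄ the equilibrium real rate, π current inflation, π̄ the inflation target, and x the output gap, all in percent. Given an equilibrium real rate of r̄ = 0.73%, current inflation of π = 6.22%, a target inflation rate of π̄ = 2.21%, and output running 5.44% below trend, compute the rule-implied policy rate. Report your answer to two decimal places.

Output 5.44% below potential → x = -5.44.
i = 0.73 + 6.22 + 0.56 × (6.22 − 2.21) + 0.74 × (-5.44)
   = 0.73 + 6.22 + 2.2456 − 4.0256 = 5.17

5.17%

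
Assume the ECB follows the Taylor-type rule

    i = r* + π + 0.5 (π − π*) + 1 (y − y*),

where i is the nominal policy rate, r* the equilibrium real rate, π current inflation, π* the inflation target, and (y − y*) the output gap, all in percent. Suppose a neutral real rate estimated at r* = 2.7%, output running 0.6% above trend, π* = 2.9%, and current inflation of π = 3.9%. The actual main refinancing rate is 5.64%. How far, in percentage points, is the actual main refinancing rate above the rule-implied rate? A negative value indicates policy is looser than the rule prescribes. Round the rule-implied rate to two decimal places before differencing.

Output 0.6% above potential → (y − y*) = 0.6.
i = 2.7 + 3.9 + 0.5 × (3.9 − 2.9) + 1 × 0.6
   = 2.7 + 3.9 + 0.5 + 0.6 = 7.70
Deviation = 5.64 − 7.70 = -2.06 pp.

-2.06 pp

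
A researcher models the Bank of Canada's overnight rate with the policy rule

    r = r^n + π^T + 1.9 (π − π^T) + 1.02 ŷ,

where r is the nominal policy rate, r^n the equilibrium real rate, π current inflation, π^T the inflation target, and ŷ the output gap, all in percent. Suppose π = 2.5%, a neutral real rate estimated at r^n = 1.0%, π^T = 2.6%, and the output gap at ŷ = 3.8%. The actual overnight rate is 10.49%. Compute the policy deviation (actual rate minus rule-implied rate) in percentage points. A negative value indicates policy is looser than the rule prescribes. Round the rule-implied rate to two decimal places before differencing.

3.20 pp

r = 1.0 + 2.6 + 1.9 × (2.5 − 2.6) + 1.02 × 3.8
   = 1.0 + 2.6 − 0.19 + 3.876 = 7.29
Deviation = 10.49 − 7.29 = 3.20 pp.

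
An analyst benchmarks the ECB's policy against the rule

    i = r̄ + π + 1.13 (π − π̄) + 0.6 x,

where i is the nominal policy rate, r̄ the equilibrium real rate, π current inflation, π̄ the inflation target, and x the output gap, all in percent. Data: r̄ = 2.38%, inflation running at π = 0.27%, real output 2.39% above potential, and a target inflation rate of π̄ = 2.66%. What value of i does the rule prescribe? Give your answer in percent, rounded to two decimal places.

Output 2.39% above potential → x = 2.39.
i = 2.38 + 0.27 + 1.13 × (0.27 − 2.66) + 0.6 × 2.39
   = 2.38 + 0.27 − 2.7007 + 1.434 = 1.38

1.38%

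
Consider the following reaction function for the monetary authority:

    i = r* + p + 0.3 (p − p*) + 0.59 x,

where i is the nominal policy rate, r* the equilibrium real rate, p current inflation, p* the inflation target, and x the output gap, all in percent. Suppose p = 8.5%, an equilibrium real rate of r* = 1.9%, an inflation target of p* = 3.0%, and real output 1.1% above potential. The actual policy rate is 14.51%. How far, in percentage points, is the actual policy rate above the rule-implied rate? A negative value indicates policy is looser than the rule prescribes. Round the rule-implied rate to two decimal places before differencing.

1.81 pp

Output 1.1% above potential → x = 1.1.
i = 1.9 + 8.5 + 0.3 × (8.5 − 3.0) + 0.59 × 1.1
   = 1.9 + 8.5 + 1.65 + 0.649 = 12.70
Deviation = 14.51 − 12.70 = 1.81 pp.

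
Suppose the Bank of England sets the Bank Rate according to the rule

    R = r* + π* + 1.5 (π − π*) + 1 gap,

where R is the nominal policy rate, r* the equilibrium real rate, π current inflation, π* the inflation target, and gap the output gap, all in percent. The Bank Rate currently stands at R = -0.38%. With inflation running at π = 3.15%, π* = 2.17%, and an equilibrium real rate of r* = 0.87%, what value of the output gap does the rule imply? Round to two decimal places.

-4.89%

1 gap = -0.38 − 0.87 − 2.17 − 1.5 × (3.15 − 2.17) = -4.89
gap = -4.89 / 1 = -4.89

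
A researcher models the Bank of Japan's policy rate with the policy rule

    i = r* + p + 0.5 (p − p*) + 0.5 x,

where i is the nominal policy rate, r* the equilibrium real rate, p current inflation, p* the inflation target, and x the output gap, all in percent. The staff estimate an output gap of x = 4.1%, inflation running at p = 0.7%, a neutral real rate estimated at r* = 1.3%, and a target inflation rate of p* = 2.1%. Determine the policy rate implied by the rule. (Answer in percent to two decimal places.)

3.35%

i = 1.3 + 0.7 + 0.5 × (0.7 − 2.1) + 0.5 × 4.1
   = 1.3 + 0.7 − 0.7 + 2.05 = 3.35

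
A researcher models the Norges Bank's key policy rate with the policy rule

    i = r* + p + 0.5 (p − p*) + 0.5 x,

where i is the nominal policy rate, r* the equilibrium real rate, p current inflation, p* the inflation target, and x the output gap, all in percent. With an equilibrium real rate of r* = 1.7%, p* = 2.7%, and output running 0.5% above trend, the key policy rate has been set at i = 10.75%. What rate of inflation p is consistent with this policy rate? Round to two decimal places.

6.77%

Output 0.5% above potential → x = 0.5.
Collecting p: i = r* + (1 + 0.5) p − 0.5 p* + 0.5 x
1.5 p = 10.75 − 1.7 + 0.5 × 2.7 − 0.5 × 0.5 = 10.15
p = 10.15 / 1.5 = 6.77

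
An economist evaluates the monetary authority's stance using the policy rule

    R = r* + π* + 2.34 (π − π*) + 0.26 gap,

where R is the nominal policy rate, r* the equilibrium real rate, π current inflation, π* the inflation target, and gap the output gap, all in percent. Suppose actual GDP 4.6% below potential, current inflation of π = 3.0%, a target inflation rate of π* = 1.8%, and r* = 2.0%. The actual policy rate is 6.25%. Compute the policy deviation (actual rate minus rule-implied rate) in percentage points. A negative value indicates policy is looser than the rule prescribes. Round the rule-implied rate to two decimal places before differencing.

Output 4.6% below potential → gap = -4.6.
R = 2.0 + 1.8 + 2.34 × (3.0 − 1.8) + 0.26 × (-4.6)
   = 2.0 + 1.8 + 2.808 − 1.196 = 5.41
Deviation = 6.25 − 5.41 = 0.84 pp.

0.84 pp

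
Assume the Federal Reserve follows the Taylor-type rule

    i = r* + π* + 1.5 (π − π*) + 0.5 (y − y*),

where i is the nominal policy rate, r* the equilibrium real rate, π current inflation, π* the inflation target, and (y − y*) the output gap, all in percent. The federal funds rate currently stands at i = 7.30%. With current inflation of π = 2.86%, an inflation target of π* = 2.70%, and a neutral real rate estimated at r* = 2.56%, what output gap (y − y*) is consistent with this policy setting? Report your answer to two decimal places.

0.5 (y − y*) = 7.30 − 2.56 − 2.70 − 1.5 × (2.86 − 2.70) = 1.8
(y − y*) = 1.8 / 0.5 = 3.60

3.60%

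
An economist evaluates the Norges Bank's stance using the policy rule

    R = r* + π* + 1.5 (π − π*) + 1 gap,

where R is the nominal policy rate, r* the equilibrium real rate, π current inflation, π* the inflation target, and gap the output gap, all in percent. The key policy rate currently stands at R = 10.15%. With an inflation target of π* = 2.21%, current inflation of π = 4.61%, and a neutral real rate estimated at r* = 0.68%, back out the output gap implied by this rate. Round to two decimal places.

3.66%

1 gap = 10.15 − 0.68 − 2.21 − 1.5 × (4.61 − 2.21) = 3.66
gap = 3.66 / 1 = 3.66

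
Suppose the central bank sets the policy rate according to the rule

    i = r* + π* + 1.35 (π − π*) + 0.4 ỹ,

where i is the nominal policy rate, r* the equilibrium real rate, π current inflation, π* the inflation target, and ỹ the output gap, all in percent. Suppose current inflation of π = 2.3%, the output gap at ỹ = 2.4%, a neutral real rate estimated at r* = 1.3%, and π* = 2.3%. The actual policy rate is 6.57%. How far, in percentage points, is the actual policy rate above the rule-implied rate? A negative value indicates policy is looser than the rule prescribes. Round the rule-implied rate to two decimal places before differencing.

i = 1.3 + 2.3 + 1.35 × (2.3 − 2.3) + 0.4 × 2.4
   = 1.3 + 2.3 + 0 + 0.96 = 4.56
Deviation = 6.57 − 4.56 = 2.01 pp.

2.01 pp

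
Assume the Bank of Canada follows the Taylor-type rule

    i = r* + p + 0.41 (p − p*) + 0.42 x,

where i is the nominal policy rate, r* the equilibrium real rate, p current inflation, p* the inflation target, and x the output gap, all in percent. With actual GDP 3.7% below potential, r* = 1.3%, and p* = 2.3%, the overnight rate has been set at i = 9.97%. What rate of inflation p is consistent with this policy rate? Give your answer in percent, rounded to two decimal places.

7.92%

Output 3.7% below potential → x = -3.7.
Collecting p: i = r* + (1 + 0.41) p − 0.41 p* + 0.42 x
1.41 p = 9.97 − 1.3 + 0.41 × 2.3 − 0.42 × (-3.7) = 11.167
p = 11.167 / 1.41 = 7.92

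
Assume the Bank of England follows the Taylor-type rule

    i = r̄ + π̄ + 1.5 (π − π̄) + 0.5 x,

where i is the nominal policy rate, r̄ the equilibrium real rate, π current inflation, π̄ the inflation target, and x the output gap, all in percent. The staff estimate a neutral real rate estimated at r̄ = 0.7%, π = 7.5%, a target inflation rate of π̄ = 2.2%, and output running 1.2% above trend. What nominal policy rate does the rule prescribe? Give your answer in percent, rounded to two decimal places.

Output 1.2% above potential → x = 1.2.
i = 0.7 + 2.2 + 1.5 × (7.5 − 2.2) + 0.5 × 1.2
   = 0.7 + 2.2 + 7.95 + 0.6 = 11.45

11.45%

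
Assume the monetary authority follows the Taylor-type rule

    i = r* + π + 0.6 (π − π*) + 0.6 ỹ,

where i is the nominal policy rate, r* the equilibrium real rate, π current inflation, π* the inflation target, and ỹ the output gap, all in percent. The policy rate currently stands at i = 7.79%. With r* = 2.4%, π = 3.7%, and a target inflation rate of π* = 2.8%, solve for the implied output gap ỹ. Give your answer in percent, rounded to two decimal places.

0.6 ỹ = 7.79 − 2.4 − 3.7 − 0.6 × (3.7 − 2.8) = 1.15
ỹ = 1.15 / 0.6 = 1.92

1.92%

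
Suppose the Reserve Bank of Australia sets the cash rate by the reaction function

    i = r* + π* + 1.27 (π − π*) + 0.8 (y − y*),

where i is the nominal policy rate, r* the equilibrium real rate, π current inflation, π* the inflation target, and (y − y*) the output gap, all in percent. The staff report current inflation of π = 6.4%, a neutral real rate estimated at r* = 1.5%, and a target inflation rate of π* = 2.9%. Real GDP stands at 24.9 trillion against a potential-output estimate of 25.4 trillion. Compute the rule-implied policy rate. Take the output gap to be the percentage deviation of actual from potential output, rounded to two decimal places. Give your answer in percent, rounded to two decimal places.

7.27%

Output gap = 100 × (24.9 − 25.4) / 25.4 = -1.97%.
i = 1.50 + 2.90 + 1.27 × (6.40 − 2.90) + 0.8 × (-1.97)
   = 1.50 + 2.9 + 4.445 − 1.576 = 7.27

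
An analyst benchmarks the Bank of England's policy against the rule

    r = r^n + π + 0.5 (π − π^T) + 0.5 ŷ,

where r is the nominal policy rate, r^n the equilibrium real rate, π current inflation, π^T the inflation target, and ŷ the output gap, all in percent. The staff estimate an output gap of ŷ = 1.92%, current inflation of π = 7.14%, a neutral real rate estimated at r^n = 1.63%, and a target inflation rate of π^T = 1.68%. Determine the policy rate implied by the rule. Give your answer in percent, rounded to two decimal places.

r = 1.63 + 7.14 + 0.5 × (7.14 − 1.68) + 0.5 × 1.92
   = 1.63 + 7.14 + 2.73 + 0.96 = 12.46

12.46%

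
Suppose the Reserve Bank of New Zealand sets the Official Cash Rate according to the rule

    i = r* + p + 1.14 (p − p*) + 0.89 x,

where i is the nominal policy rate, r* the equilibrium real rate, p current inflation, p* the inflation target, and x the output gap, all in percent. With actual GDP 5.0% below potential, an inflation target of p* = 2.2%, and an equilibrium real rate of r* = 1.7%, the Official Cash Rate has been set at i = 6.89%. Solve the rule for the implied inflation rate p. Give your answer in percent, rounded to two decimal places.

5.68%

Output 5.0% below potential → x = -5.0.
Collecting p: i = r* + (1 + 1.14) p − 1.14 p* + 0.89 x
2.14 p = 6.89 − 1.7 + 1.14 × 2.2 − 0.89 × (-5.0) = 12.148
p = 12.148 / 2.14 = 5.68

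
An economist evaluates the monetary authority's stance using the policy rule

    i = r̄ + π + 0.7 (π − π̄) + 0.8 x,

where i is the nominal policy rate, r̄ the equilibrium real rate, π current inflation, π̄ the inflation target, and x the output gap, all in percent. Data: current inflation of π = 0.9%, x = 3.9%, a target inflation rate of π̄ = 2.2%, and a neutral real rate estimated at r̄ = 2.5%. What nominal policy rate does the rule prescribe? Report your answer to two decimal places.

i = 2.5 + 0.9 + 0.7 × (0.9 − 2.2) + 0.8 × 3.9
   = 2.5 + 0.9 − 0.91 + 3.12 = 5.61

5.61%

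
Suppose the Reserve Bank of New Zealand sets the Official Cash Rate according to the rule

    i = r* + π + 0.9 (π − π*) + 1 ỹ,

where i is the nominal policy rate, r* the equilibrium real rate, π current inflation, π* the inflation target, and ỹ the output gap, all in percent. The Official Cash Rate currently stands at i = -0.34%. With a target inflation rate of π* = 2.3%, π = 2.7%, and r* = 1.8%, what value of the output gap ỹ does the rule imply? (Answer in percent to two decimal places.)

-5.20%

1 ỹ = -0.34 − 1.8 − 2.7 − 0.9 × (2.7 − 2.3) = -5.2
ỹ = -5.2 / 1 = -5.20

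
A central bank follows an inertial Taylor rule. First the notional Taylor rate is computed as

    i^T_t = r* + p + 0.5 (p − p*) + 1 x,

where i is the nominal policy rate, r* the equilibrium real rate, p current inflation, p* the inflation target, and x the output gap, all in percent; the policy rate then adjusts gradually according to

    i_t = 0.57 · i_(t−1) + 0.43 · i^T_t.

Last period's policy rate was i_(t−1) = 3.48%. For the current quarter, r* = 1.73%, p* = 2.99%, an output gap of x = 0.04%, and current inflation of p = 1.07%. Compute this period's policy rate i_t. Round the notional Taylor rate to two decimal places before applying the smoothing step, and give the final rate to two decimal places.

2.79%

i^T_t = 1.73 + 1.07 + 0.5 × (1.07 − 2.99) + 1 × 0.04
   = 1.73 + 1.07 − 0.96 + 0.04 = 1.88
i_t = 0.57 × 3.48 + 0.43 × 1.88 = 1.9836 + 0.8084 = 2.79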